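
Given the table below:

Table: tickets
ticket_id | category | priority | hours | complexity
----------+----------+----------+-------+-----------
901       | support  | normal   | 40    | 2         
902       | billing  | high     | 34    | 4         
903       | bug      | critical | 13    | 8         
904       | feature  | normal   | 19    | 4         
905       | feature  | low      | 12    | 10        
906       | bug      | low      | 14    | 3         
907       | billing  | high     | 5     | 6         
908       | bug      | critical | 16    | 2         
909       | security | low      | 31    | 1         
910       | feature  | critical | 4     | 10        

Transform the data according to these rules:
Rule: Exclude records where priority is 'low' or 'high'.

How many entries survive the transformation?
5

Step 1: Count records to exclude
  - 3 (low) + 2 (high) = 5 records
Step 2: Total records: 10
Step 3: Remaining = 10 - 5 = 5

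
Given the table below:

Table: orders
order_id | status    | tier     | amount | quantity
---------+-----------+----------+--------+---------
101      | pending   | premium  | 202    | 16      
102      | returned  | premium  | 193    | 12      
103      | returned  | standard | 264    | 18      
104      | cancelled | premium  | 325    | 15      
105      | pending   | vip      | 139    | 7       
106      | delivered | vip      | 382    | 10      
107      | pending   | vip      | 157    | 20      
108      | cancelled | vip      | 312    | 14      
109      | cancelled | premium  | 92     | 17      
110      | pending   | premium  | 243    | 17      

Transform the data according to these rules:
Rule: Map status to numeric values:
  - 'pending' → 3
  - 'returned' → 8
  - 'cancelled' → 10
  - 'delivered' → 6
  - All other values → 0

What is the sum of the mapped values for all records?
64

Step 1: Apply mapping to each record
Step 2: Count by status:
  'pending': 4 records × 3 = 12
  'returned': 2 records × 8 = 16
  'cancelled': 3 records × 10 = 30
  'delivered': 1 records × 6 = 6
Step 3: Sum all mapped values = 64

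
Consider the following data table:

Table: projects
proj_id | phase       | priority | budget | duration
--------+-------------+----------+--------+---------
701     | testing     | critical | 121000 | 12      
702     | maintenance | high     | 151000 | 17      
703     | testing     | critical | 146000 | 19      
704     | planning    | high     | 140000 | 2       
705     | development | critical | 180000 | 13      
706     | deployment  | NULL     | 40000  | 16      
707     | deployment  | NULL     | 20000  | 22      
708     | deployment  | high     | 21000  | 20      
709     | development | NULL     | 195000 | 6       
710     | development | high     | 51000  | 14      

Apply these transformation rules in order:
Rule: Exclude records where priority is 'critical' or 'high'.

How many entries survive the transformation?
3

Step 1: Count records to exclude
  - 3 (critical) + 4 (high) = 7 records
Step 2: Total records: 10
Step 3: Remaining = 10 - 7 = 3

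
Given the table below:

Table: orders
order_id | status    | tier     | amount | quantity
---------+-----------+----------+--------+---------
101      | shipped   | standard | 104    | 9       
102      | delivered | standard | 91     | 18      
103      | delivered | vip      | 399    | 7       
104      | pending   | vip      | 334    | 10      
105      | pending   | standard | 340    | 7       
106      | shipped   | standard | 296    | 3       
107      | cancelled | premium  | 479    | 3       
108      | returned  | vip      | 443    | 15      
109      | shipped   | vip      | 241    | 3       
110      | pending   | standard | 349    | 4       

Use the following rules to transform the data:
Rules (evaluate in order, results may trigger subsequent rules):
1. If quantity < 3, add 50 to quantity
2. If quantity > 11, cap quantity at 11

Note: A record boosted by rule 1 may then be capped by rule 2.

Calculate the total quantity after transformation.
68

Step 1: Apply rule 1 to records with quantity < 3
  - 0 records get bonus of 50
  - Of these, 0 records then exceed 11 and get capped
Step 2: Apply rule 2 to records with quantity > 11
  - 2 records (original) are capped
Step 3: Calculate final sum = 68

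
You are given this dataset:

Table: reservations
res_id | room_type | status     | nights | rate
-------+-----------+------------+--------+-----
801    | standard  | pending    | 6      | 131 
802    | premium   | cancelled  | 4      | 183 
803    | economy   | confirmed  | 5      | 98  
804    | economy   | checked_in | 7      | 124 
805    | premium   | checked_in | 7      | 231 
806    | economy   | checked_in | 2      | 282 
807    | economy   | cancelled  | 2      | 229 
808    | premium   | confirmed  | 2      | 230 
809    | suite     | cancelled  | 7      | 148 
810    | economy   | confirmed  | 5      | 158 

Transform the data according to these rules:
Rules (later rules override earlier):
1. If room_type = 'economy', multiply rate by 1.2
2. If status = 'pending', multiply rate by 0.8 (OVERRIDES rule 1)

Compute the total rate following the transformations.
1966.0

Step 1: Rule 2 takes priority for records with status = 'pending'
  - 1 records: 131 × 0.8 = 104.8
Step 2: Rule 1 applies to remaining records with room_type = 'economy'
  - 5 records: 891 × 1.2 = 1069.2
Step 3: Other records unchanged: 792
Step 4: Final sum = 104.8 + 1069.2 + 792 = 1966.0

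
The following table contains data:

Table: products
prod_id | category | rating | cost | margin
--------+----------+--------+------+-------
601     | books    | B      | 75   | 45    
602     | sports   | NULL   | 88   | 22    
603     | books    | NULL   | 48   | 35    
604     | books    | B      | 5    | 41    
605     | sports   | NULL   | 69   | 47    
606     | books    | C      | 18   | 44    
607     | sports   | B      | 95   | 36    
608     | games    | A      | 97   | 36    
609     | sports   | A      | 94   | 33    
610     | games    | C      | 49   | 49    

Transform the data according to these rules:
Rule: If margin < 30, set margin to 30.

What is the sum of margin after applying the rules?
396

Step 1: 1 records have margin < 30
Step 2: These records originally summed to 22
Step 3: After setting to minimum: 1 × 30 = 30
Step 4: Unaffected records sum: 366
Step 5: Final sum = 30 + 366 = 396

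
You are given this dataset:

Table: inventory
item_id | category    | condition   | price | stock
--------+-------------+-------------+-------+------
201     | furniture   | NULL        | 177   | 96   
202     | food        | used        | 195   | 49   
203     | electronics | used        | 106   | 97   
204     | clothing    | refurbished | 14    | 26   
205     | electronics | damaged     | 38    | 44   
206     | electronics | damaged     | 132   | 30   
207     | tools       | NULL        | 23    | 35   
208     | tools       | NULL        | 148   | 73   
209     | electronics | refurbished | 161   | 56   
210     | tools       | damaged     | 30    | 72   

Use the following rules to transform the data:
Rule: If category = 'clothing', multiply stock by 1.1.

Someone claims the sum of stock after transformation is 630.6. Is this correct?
No, the correct result is 580.6.

Step 1: Calculate the correct sum after transformation
Step 2: Apply multiplier 1.1 to records where category = 'clothing'
Step 3: Correct result = 580.6
Step 4: Claimed result = 630.6
Step 5: 580.6 ≠ 630.6
Conclusion: The claimed result is incorrect. The correct answer is 580.6.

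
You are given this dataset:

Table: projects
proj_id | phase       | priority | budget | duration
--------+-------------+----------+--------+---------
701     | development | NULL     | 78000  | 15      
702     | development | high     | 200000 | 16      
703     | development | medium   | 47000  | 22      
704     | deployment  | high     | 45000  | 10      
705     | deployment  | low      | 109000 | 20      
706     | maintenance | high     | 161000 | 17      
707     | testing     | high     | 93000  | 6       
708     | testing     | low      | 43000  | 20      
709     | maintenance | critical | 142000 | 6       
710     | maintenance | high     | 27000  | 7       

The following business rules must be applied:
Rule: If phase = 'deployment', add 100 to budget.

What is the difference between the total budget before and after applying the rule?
200

Step 1: Original sum of budget = 945000
Step 2: 2 records have phase = 'deployment'
Step 3: Each affected record changes by 100
Step 4: Total change = 2 × 100 = 200
Step 5: New sum = 945000 + 200 = 945200
Step 6: Difference = |945200 - 945000| = 200
        (Sum increased by 200)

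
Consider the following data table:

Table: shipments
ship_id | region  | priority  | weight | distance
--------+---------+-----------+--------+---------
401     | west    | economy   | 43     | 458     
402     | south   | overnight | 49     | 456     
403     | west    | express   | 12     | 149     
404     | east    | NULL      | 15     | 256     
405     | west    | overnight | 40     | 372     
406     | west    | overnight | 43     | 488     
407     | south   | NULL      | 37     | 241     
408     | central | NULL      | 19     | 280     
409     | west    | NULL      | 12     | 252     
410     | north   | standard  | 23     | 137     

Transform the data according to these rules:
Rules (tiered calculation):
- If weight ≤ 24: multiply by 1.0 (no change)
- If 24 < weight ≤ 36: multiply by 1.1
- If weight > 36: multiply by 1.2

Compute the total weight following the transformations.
335.4

Step 1: Tier 1 (weight ≤ 24): 5 records, sum = 81 × 1.0 = 81.0
Step 2: Tier 2 (24 < weight ≤ 36): 0 records, sum = 0 × 1.1 = 0.0
Step 3: Tier 3 (weight > 36): 5 records, sum = 212 × 1.2 = 254.4
Step 4: Final sum = 81.0 + 0.0 + 254.4 = 335.4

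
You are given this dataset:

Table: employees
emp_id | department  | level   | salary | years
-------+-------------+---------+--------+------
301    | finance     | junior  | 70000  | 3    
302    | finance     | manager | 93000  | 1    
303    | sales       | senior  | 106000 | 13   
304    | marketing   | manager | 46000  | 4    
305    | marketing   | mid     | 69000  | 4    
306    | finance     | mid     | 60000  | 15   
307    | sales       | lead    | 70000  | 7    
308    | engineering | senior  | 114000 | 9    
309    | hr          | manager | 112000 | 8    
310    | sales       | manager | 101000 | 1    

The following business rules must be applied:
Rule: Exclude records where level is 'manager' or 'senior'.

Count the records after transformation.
4

Step 1: Count records to exclude
  - 4 (manager) + 2 (senior) = 6 records
Step 2: Total records: 10
Step 3: Remaining = 10 - 6 = 4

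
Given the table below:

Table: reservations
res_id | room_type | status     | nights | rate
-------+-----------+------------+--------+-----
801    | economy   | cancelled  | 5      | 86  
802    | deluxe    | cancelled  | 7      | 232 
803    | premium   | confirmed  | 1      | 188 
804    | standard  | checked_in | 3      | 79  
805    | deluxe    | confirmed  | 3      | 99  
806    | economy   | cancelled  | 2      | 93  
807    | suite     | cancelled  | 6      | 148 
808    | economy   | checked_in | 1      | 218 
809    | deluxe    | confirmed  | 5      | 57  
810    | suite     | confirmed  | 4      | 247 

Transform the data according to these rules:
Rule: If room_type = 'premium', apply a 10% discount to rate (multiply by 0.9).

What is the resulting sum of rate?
1428.2

Step 1: Records with room_type = 'premium' have total rate = 188
Step 2: Apply multiplier: 188 × 0.9 = 169.2
Step 3: Other records total: 1259
Step 4: Final sum = 169.2 + 1259 = 1428.2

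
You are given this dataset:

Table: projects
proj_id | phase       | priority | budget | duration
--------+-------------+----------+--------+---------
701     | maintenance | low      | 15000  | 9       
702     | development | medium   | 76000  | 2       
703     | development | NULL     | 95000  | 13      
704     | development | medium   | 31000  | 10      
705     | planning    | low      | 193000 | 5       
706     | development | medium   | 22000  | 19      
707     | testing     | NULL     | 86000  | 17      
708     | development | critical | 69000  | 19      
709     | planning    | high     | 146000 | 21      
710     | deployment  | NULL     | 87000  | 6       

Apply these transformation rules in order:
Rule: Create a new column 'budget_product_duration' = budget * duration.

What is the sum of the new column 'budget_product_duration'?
9576000

Step 1: For each record, compute budget * duration
Example calculations:
  15000 * 9 = 135000
  76000 * 2 = 152000
  95000 * 13 = 1235000
  ...
Step 2: Sum all derived values
Step 3: Total = 9576000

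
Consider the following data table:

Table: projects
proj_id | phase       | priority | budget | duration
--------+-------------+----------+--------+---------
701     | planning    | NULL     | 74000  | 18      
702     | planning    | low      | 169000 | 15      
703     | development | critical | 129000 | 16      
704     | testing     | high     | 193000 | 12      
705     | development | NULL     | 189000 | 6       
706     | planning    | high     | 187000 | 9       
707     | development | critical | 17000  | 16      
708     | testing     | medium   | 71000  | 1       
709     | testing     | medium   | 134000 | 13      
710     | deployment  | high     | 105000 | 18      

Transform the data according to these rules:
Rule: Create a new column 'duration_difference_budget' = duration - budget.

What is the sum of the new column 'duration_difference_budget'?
-1267876

Step 1: For each record, compute duration - budget
Example calculations:
  18 - 74000 = -73982
  15 - 169000 = -168985
  16 - 129000 = -128984
  ...
Step 2: Sum all derived values
Step 3: Total = -1267876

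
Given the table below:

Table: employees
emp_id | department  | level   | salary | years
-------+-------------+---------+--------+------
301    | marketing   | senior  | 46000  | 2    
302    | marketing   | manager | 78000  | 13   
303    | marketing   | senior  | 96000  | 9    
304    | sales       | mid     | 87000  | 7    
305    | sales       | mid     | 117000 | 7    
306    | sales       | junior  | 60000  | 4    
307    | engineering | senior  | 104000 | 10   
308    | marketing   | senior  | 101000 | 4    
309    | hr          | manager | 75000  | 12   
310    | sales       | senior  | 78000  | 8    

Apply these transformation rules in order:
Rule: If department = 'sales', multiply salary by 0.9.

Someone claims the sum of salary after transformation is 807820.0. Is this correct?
No, the correct result is 807800.0.

Step 1: Calculate the correct sum after transformation
Step 2: Apply multiplier 0.9 to records where department = 'sales'
Step 3: Correct result = 807800.0
Step 4: Claimed result = 807820.0
Step 5: 807800.0 ≠ 807820.0
Conclusion: The claimed result is incorrect. The correct answer is 807800.0.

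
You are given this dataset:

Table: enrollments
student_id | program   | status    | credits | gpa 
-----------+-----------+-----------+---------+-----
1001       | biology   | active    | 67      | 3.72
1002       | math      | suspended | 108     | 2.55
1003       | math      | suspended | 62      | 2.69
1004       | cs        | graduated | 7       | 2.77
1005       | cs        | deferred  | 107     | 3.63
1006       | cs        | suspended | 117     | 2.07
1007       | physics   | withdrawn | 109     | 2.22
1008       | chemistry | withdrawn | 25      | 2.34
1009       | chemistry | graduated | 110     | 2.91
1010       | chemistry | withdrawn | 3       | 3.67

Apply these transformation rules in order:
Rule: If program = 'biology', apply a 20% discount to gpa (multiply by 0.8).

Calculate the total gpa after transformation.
27.83

Step 1: Records with program = 'biology' have total gpa = 3.72
Step 2: Apply multiplier: 3.72 × 0.8 = 2.98
Step 3: Other records total: 24.85
Step 4: Final sum = 2.98 + 24.85 = 27.83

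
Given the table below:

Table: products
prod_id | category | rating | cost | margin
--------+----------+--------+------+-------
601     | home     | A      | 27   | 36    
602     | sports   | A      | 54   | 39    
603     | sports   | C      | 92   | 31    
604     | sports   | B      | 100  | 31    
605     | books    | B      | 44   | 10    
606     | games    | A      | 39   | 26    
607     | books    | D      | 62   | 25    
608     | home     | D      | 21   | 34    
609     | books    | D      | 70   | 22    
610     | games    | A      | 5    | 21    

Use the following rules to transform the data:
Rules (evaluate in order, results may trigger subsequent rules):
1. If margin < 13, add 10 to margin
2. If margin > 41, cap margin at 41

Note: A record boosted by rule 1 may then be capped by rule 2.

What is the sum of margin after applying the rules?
285

Step 1: Apply rule 1 to records with margin < 13
  - 1 records get bonus of 10
  - Of these, 0 records then exceed 41 and get capped
Step 2: Apply rule 2 to records with margin > 41
  - 0 records (original) are capped
Step 3: Calculate final sum = 285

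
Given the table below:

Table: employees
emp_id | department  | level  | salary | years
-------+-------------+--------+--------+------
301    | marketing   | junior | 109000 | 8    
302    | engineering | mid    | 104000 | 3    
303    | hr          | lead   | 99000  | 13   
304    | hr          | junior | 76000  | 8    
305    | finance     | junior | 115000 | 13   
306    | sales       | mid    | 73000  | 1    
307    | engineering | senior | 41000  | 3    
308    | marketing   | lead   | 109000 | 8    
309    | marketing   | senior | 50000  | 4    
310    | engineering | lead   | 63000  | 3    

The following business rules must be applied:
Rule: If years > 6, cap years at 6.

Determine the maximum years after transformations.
6

Step 1: Original maximum years = 13
Step 2: Apply cap at 6
Step 3: 5 records had years > 6 and were capped
Step 4: Maximum after transformation = 6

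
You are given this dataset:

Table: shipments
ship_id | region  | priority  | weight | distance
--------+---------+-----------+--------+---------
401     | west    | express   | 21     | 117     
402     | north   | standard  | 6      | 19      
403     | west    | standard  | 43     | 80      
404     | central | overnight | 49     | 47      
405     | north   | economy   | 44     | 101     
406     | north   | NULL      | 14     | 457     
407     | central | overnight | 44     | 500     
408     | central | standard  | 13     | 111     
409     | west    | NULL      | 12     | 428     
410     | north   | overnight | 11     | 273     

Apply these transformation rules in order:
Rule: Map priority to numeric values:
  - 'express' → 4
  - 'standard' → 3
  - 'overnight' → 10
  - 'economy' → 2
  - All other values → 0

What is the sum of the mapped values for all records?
45

Step 1: Apply mapping to each record
Step 2: Count by status:
  'express': 1 records × 4 = 4
  'standard': 3 records × 3 = 9
  'overnight': 3 records × 10 = 30
  'economy': 1 records × 2 = 2
Step 3: Sum all mapped values = 45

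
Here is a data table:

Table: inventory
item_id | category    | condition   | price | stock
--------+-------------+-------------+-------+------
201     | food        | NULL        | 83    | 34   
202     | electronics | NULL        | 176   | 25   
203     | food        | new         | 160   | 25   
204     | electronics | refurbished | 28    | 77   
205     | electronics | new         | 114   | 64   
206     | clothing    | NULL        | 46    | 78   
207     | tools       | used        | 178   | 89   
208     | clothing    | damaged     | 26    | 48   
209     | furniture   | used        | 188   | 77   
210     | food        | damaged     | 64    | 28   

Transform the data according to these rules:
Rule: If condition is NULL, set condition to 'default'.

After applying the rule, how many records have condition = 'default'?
3

Step 1: Count records where condition IS NULL
Step 2: Found 3 records with NULL condition
Step 3: These records will have condition set to 'default'
Step 4: Records already having condition = 'default': 0
Step 5: Answer: 3 + 0 = 3 records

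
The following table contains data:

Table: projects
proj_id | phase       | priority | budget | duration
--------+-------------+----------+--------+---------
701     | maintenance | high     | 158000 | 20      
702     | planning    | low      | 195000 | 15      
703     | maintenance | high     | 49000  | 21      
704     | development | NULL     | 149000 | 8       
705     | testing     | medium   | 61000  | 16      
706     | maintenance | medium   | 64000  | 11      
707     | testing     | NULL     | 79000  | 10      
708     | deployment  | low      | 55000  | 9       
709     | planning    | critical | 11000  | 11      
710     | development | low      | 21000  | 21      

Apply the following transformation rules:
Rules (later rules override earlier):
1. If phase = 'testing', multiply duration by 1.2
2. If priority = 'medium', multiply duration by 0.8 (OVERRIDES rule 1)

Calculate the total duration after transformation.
138.6

Step 1: Rule 2 takes priority for records with priority = 'medium'
  - 2 records: 27 × 0.8 = 21.6
Step 2: Rule 1 applies to remaining records with phase = 'testing'
  - 1 records: 10 × 1.2 = 12.0
Step 3: Other records unchanged: 105
Step 4: Final sum = 21.6 + 12.0 + 105 = 138.6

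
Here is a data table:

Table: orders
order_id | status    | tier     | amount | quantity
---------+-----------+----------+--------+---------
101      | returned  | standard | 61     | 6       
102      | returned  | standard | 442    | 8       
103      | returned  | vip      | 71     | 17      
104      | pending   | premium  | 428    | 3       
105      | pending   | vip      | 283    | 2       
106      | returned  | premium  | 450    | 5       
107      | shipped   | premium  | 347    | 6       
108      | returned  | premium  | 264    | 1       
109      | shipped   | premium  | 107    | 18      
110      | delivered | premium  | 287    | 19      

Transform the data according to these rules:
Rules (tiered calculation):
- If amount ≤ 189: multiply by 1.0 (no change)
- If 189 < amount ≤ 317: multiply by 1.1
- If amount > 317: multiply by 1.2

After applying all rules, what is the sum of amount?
3156.8

Step 1: Tier 1 (amount ≤ 189): 3 records, sum = 239 × 1.0 = 239.0
Step 2: Tier 2 (189 < amount ≤ 317): 3 records, sum = 834 × 1.1 = 917.4
Step 3: Tier 3 (amount > 317): 4 records, sum = 1667 × 1.2 = 2000.4
Step 4: Final sum = 239.0 + 917.4 + 2000.4 = 3156.8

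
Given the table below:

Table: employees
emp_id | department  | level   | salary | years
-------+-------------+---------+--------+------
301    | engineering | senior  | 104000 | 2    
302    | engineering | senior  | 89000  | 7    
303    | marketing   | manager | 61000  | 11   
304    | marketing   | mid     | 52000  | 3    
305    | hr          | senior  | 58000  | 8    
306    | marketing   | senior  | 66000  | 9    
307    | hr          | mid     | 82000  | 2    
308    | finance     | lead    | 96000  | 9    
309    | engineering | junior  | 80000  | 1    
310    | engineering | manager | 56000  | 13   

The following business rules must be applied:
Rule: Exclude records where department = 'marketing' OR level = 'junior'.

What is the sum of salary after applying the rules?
485000

Step 1: Find records where department = 'marketing' OR level = 'junior'
Step 2: 4 records match, summing to 259000
Step 3: Original sum: 744000
Step 4: Remaining sum = 744000 - 259000 = 485000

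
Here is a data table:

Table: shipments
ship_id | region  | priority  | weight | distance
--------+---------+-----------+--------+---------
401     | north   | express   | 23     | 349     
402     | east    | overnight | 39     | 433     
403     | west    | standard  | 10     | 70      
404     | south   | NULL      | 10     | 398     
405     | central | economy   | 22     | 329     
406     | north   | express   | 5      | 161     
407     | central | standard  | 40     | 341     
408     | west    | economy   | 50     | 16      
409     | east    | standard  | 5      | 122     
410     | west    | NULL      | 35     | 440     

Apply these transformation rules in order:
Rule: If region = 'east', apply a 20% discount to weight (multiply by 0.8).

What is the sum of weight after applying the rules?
230.2

Step 1: Records with region = 'east' have total weight = 44
Step 2: Apply multiplier: 44 × 0.8 = 35.2
Step 3: Other records total: 195
Step 4: Final sum = 35.2 + 195 = 230.2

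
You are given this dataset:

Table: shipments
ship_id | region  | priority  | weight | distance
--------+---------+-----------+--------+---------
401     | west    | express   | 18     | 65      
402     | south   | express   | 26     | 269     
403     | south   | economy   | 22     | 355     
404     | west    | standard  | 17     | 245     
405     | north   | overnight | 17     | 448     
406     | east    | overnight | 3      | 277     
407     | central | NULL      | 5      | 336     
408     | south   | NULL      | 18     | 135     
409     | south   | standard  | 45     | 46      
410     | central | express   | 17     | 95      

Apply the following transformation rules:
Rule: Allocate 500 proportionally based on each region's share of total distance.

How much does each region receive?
central: 94.89, east: 60.99, north: 98.63, south: 177.23, west: 68.25

Step 1: Calculate total distance = 2271
Step 2: Calculate each region's proportion:
  central: 431/2271 = 18.98% → 94.89
  east: 277/2271 = 12.20% → 60.99
  north: 448/2271 = 19.73% → 98.63
  south: 805/2271 = 35.45% → 177.23
  west: 310/2271 = 13.65% → 68.25
Step 3: Verify: sum of allocations ≈ 500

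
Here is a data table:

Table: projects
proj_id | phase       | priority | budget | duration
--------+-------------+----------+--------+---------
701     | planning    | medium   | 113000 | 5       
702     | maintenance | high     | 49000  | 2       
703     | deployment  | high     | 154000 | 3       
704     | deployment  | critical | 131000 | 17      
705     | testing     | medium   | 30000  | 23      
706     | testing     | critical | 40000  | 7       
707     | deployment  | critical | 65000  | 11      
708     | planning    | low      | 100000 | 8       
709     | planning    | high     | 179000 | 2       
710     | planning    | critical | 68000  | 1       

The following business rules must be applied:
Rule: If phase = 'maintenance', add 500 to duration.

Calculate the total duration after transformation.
579

Step 1: Count records where phase = 'maintenance': 1
Step 2: Total bonus added: 1 × 500 = 500
Step 3: Original sum of duration: 79
Step 4: Final sum = 79 + 500 = 579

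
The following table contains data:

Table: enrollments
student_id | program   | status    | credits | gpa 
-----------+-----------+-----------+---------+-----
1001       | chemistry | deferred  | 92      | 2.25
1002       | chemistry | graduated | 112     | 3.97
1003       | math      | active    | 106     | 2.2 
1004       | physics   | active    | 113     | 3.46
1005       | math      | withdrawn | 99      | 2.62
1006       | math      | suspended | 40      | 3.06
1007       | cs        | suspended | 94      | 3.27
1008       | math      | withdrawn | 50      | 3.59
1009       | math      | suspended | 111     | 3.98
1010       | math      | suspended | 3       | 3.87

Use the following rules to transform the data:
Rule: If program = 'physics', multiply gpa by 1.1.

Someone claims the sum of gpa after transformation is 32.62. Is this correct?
Yes, the result is correct.

Step 1: Calculate the correct sum after transformation
Step 2: Apply multiplier 1.1 to records where program = 'physics'
Step 3: Correct result = 32.62
Step 4: Claimed result = 32.62
Step 5: 32.62 = 32.62 ✓
Conclusion: The claimed result is correct.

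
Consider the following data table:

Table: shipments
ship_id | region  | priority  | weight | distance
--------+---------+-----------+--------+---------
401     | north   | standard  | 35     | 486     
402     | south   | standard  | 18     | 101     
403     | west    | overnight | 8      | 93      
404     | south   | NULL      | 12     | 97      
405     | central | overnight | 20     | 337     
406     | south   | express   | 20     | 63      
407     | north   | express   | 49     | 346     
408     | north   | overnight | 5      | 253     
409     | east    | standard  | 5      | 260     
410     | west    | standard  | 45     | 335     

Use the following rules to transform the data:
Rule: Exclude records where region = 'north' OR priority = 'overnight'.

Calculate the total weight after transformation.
100

Step 1: Find records where region = 'north' OR priority = 'overnight'
Step 2: 5 records match, summing to 117
Step 3: Original sum: 217
Step 4: Remaining sum = 217 - 117 = 100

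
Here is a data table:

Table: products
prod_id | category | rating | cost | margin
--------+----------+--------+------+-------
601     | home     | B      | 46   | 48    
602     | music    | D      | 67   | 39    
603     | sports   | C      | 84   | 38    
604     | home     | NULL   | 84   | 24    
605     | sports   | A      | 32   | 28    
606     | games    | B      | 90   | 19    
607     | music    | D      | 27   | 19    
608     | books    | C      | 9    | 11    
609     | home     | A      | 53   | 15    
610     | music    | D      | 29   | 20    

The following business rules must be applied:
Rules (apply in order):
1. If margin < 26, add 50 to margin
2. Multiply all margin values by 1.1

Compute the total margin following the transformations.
617.1

Step 1: Apply Rule 1 - Add 50 to records with margin < 26
  - 6 records affected: 108 + (6 × 50) = 408
  - Unaffected records: 153
  - Sum after Rule 1: 561
Step 2: Apply Rule 2 - Multiply all by 1.1
  - 561 × 1.1 = 617.1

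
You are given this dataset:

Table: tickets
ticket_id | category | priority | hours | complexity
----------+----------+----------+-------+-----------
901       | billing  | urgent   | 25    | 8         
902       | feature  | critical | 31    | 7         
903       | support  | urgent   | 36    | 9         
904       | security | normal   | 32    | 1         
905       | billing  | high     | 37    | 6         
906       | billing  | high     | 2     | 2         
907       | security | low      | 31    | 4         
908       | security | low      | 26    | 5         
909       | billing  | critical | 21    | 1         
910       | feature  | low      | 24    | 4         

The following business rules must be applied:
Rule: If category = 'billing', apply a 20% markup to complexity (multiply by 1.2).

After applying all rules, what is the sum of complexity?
50.4

Step 1: Records with category = 'billing' have total complexity = 17
Step 2: Apply multiplier: 17 × 1.2 = 20.4
Step 3: Other records total: 30
Step 4: Final sum = 20.4 + 30 = 50.4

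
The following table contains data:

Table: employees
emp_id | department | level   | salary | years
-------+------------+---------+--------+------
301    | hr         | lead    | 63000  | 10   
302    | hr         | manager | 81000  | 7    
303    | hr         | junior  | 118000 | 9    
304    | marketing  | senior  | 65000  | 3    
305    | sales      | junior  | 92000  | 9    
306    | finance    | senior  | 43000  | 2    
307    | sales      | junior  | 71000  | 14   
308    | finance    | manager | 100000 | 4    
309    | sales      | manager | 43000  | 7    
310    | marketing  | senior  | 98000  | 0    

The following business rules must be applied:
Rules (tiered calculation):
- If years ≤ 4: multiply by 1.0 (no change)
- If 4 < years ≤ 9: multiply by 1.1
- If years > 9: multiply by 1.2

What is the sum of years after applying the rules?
73.0

Step 1: Tier 1 (years ≤ 4): 4 records, sum = 9 × 1.0 = 9.0
Step 2: Tier 2 (4 < years ≤ 9): 4 records, sum = 32 × 1.1 = 35.2
Step 3: Tier 3 (years > 9): 2 records, sum = 24 × 1.2 = 28.8
Step 4: Final sum = 9.0 + 35.2 + 28.8 = 73.0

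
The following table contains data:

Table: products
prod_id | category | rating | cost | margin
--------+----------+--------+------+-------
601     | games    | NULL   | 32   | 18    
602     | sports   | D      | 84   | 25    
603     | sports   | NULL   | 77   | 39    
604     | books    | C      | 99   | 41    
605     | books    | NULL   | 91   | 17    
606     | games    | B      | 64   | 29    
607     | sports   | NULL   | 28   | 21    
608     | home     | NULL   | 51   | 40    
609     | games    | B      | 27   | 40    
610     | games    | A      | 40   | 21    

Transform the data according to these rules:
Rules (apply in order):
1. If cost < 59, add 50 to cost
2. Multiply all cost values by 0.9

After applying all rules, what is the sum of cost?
758.7

Step 1: Apply Rule 1 - Add 50 to records with cost < 59
  - 5 records affected: 178 + (5 × 50) = 428
  - Unaffected records: 415
  - Sum after Rule 1: 843
Step 2: Apply Rule 2 - Multiply all by 0.9
  - 843 × 0.9 = 758.7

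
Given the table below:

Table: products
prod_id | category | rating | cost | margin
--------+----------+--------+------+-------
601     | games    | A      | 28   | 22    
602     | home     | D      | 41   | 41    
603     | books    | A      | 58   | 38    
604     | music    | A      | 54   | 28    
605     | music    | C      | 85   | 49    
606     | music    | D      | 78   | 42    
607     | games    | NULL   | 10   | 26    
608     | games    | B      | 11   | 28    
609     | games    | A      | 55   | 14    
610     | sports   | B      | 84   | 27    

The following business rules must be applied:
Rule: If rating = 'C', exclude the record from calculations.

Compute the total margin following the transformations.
266

Step 1: Identify records where rating = 'C'
Step 2: The excluded records sum to 49
Step 3: Original total margin = 315
Step 4: Remaining total = 315 - 49 = 266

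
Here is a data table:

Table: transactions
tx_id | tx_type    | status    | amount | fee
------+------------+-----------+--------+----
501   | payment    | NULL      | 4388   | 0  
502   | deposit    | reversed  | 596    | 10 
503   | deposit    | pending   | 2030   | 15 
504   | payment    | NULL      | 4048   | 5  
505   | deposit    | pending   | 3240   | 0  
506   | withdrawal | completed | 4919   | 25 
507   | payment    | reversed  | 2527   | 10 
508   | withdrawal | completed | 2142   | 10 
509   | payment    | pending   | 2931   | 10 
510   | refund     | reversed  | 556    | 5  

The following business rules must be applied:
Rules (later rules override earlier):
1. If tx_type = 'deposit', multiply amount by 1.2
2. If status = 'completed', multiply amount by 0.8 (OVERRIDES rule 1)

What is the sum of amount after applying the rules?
27138.0

Step 1: Rule 2 takes priority for records with status = 'completed'
  - 2 records: 7061 × 0.8 = 5648.8
Step 2: Rule 1 applies to remaining records with tx_type = 'deposit'
  - 3 records: 5866 × 1.2 = 7039.2
Step 3: Other records unchanged: 14450
Step 4: Final sum = 5648.8 + 7039.2 + 14450 = 27138.0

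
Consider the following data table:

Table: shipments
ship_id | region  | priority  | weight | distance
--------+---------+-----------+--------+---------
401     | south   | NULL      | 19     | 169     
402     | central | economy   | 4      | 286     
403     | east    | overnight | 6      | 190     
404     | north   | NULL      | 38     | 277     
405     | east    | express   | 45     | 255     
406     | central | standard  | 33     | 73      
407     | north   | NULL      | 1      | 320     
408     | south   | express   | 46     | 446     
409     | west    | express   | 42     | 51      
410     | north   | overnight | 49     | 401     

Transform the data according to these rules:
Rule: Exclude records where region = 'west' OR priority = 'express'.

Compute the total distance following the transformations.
1716

Step 1: Find records where region = 'west' OR priority = 'express'
Step 2: 3 records match, summing to 752
Step 3: Original sum: 2468
Step 4: Remaining sum = 2468 - 752 = 1716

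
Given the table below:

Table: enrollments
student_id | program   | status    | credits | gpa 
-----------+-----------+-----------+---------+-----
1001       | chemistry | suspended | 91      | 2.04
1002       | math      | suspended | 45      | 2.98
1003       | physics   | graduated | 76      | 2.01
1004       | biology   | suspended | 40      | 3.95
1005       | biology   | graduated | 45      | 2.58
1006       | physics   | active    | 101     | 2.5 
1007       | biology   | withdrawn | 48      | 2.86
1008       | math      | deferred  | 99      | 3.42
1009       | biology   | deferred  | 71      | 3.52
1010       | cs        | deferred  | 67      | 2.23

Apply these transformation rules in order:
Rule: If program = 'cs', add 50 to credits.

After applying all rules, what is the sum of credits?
733

Step 1: Count records where program = 'cs': 1
Step 2: Total bonus added: 1 × 50 = 50
Step 3: Original sum of credits: 683
Step 4: Final sum = 683 + 50 = 733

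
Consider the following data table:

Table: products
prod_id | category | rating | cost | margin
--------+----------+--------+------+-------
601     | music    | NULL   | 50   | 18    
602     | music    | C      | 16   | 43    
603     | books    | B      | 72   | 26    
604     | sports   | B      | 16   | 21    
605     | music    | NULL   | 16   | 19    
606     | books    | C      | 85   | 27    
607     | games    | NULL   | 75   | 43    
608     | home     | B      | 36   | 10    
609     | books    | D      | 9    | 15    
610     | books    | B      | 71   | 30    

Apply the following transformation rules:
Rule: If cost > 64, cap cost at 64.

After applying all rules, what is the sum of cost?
399

Step 1: 4 records have cost > 64
Step 2: These records originally summed to 303
Step 3: After capping: 4 × 64 = 256
Step 4: Unaffected records sum: 143
Step 5: Final sum = 256 + 143 = 399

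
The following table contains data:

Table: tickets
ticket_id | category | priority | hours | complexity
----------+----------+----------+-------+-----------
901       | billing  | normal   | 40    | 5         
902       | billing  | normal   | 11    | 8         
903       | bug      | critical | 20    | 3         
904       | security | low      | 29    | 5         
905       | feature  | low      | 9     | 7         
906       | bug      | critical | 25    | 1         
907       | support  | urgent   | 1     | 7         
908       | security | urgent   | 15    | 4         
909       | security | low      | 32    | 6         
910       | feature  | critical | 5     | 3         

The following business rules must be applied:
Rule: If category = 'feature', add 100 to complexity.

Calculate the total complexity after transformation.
249

Step 1: Count records where category = 'feature': 2
Step 2: Total bonus added: 2 × 100 = 200
Step 3: Original sum of complexity: 49
Step 4: Final sum = 49 + 200 = 249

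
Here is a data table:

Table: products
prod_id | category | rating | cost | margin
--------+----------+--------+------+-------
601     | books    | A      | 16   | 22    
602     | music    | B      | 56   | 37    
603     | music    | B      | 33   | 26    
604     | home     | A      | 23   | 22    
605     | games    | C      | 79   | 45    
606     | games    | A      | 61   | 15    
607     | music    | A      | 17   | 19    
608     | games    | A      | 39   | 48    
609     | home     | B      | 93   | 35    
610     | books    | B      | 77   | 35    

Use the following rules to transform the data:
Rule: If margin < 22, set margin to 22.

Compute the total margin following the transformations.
314

Step 1: 2 records have margin < 22
Step 2: These records originally summed to 34
Step 3: After setting to minimum: 2 × 22 = 44
Step 4: Unaffected records sum: 270
Step 5: Final sum = 44 + 270 = 314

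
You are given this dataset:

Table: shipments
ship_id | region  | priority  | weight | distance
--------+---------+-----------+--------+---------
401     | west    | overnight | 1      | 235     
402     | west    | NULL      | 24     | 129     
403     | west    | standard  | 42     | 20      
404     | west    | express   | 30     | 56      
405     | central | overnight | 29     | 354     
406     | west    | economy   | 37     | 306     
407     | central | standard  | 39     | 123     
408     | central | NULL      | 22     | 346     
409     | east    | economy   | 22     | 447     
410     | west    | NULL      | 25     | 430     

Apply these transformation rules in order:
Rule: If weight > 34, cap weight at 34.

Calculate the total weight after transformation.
255

Step 1: 3 records have weight > 34
Step 2: These records originally summed to 118
Step 3: After capping: 3 × 34 = 102
Step 4: Unaffected records sum: 153
Step 5: Final sum = 102 + 153 = 255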